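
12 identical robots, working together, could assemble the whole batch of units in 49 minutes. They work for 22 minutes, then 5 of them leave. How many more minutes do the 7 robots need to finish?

One robot does 1/588 of the job per minute.
After 22 minutes with 12 robots, 22/49 is done (27/49 left).
With 7 robots the rate is 7/588 = 1/84, so the rest takes 27/49 ÷ 1/84 = 324/7 minutes.

324/7 minutes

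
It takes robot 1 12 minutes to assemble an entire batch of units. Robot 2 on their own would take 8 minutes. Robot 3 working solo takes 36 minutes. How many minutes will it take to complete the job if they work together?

Combined rate: 1/12 + 1/8 + 1/36 = (6 + 9 + 2)/72 = 17/72 per minute.
Time = 1 ÷ (17/72) = 72/17 minutes.

72/17 minutes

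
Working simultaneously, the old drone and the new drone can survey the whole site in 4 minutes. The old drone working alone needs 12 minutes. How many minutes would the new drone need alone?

6 minutes

Combined rate is 1/4 per minute.
Known contribution: 1/12 per minute.
So the new drone's rate is 1/4 − 1/12 = 1/6, meaning 6 minutes alone.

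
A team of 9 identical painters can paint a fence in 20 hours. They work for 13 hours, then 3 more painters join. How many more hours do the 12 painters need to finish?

21/4 hours

One painter does 1/180 of the job per hour.
After 13 hours with 9 painters, 13/20 is done (7/20 left).
With 12 painters the rate is 12/180 = 1/15, so the rest takes 7/20 ÷ 1/15 = 21/4 hours.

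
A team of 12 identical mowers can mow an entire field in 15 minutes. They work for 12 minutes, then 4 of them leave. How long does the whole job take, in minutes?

One mower does 1/180 of the job per minute.
After 12 minutes with 12 mowers, 4/5 is done (1/5 left).
With 8 mowers the rate is 8/180 = 2/45, so the rest takes 1/5 ÷ 2/45 = 9/2 minutes.
Total = 12 + 9/2 = 33/2 minutes.

33/2 minutes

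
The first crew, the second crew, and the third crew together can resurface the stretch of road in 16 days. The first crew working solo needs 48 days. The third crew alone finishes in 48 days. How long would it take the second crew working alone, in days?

48 days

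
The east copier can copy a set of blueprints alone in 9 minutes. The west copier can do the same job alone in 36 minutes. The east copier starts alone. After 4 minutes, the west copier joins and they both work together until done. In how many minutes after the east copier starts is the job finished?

8 minutes

In the first 4 minutes the east copier alone does 4/9 of the job, leaving 5/9.
Once everyone is working, combined rate: 1/9 + 1/36 = (4 + 1)/36 = 5/36 per minute.
Remaining 5/9 at 5/36 per minute takes 4 minutes.
Total from the start = 4 + 4 = 8 minutes.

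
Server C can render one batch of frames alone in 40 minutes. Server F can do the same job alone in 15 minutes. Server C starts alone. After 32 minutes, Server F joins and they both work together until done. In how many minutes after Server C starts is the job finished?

376/11 minutes

In the first 32 minutes Server C alone does 32/40 = 4/5 of the job, leaving 1/5.
Once everyone is working, combined rate: 1/40 + 1/15 = (3 + 8)/120 = 11/120 per minute.
Remaining 1/5 at 11/120 per minute takes 24/11 minutes.
Total from the start = 32 + 24/11 = 376/11 minutes.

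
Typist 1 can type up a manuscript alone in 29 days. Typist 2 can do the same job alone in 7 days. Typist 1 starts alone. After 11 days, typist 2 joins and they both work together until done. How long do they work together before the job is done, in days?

7/2 days

In the first 11 days typist 1 alone does 11/29 of the job, leaving 18/29.
Once everyone is working, combined rate: 1/29 + 1/7 = (7 + 29)/203 = 36/203 per day.
Remaining 18/29 at 36/203 per day takes 7/2 days.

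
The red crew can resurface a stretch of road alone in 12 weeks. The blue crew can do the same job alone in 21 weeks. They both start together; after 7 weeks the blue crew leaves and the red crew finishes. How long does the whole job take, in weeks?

8 weeks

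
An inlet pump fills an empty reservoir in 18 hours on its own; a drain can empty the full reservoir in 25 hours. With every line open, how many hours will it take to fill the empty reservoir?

450/7 hours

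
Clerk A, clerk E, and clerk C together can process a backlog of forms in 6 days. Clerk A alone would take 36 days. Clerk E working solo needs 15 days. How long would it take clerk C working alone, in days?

180/13 days

Combined rate is 1/6 per day.
Known contribution: 1/36 + 1/15 = (5 + 12)/180 = 17/180 per day.
So clerk C's rate is 1/6 − 17/180 = 13/180, meaning 180/13 days alone.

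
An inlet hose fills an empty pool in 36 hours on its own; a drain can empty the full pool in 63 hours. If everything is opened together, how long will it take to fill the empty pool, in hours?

84 hours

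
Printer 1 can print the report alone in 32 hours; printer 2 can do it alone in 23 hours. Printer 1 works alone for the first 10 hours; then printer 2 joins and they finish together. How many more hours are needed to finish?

In 10 hours printer 1 does 10/32 = 5/16 of the job, leaving 11/16.
Printer 1 and printer 2 together work at 55/736 per hour, so finishing takes 11/16 ÷ 55/736 = 46/5 hours.

46/5 hours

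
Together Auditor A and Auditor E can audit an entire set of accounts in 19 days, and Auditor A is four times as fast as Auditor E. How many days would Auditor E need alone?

95 days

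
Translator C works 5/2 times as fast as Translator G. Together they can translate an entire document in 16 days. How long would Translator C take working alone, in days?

Let Translator G's rate be r; then Translator C's rate is (5/2)r, so together (5/2 + 1)r = (7/2)r = 1/16.
Thus r = 1/56 per day.
Translator G alone: 56 days; Translator C alone: 112/5 days.

112/5 days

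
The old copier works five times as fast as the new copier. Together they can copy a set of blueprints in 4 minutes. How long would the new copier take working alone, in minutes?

24 minutes

Let the new copier's rate be r; then the old copier's rate is 5r, so together (5 + 1)r = 6r = 1/4.
Thus r = 1/24 per minute.
The new copier alone: 24 minutes; the old copier alone: 24/5 minutes.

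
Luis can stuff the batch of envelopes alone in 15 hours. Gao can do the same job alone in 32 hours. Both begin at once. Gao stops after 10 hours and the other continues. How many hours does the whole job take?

165/16 hours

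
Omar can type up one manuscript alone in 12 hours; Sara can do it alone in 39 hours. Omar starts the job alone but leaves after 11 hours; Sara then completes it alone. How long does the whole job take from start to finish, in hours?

57/4 hours

In 11 hours Omar does 11/12 of the job, leaving 1/12.
Sara works at 1/39 per hour, so finishing takes 1/12 ÷ 1/39 = 13/4 hours.
Total time = 11 + 13/4 = 57/4 hours.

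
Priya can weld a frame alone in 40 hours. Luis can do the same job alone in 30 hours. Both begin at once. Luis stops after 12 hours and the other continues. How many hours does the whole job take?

24 hours

In the first 12 hours the combined rate is 7/120, so 7/10 of the job is done, leaving 3/10.
After Luis leaves the rate is 1/40 per hour; the remaining 3/10 takes 12 hours.
Total = 12 + 12 = 24 hours.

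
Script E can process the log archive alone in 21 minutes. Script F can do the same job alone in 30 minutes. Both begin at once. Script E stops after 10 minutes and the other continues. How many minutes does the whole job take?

110/7 minutes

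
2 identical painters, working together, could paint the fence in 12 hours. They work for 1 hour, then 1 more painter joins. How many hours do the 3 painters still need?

One painter does 1/24 of the job per hour.
After 1 hour with 2 painters, 1/12 is done (11/12 left).
With 3 painters the rate is 3/24 = 1/8, so the rest takes 11/12 ÷ 1/8 = 22/3 hours.

22/3 hours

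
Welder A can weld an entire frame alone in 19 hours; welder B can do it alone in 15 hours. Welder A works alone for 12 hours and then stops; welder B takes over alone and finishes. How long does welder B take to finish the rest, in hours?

105/19 hours

In 12 hours welder A does 12/19 of the job, leaving 7/19.
Welder B works at 1/15 per hour, so finishing takes 7/19 ÷ 1/15 = 105/19 hours.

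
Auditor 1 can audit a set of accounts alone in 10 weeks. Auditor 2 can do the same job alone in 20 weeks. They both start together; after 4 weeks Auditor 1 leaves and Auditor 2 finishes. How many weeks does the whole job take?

In the first 4 weeks the combined rate is 3/20, so 3/5 of the job is done, leaving 2/5.
After Auditor 1 leaves the rate is 1/20 per week; the remaining 2/5 takes 8 weeks.
Total = 4 + 8 = 12 weeks.

12 weeks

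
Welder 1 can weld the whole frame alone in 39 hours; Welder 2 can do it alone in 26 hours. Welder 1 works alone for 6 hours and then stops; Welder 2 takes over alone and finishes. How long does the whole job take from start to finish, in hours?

28 hours

In 6 hours Welder 1 does 6/39 = 2/13 of the job, leaving 11/13.
Welder 2 works at 1/26 per hour, so finishing takes 11/13 ÷ 1/26 = 22 hours.
Total time = 6 + 22 = 28 hours.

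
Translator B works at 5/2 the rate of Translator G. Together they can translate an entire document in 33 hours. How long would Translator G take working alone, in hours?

231/2 hours

Let Translator G's rate be r; then Translator B's rate is (5/2)r, so together (5/2 + 1)r = (7/2)r = 1/33.
Thus r = 2/231 per hour.
Translator G alone: 231/2 hours; Translator B alone: 231/5 hours.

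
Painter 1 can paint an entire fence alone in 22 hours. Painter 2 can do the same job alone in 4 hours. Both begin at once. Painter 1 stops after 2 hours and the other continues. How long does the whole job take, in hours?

40/11 hours

In the first 2 hours the combined rate is 13/44, so 13/22 of the job is done, leaving 9/22.
After painter 1 leaves the rate is 1/4 per hour; the remaining 9/22 takes 18/11 hours.
Total = 2 + 18/11 = 40/11 hours.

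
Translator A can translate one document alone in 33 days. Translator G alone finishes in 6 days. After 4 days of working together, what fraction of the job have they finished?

Combined rate: 1/33 + 1/6 = (2 + 11)/66 = 13/66 per day.
In 4 days they complete 4·13/66 = 26/33 of the job.

26/33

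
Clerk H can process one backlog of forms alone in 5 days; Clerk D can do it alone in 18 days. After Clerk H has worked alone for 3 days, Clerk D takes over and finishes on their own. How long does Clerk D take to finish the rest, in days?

36/5 days

In 3 days Clerk H does 3/5 of the job, leaving 2/5.
Clerk D works at 1/18 per day, so finishing takes 2/5 ÷ 1/18 = 36/5 days.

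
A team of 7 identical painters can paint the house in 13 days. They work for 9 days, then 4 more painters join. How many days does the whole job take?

One painter does 1/91 of the job per day.
After 9 days with 7 painters, 9/13 is done (4/13 left).
With 11 painters the rate is 11/91, so the rest takes 4/13 ÷ 11/91 = 28/11 days.
Total = 9 + 28/11 = 127/11 days.

127/11 days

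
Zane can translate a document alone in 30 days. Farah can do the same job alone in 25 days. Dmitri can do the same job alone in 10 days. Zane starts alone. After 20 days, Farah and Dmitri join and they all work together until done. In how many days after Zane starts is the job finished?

285/13 days

In the first 20 days Zane alone does 20/30 = 2/3 of the job, leaving 1/3.
Once everyone is working, combined rate: 1/30 + 1/25 + 1/10 = (5 + 6 + 15)/150 = 26/150 = 13/75 per day.
Remaining 1/3 at 13/75 per day takes 25/13 days.
Total from the start = 20 + 25/13 = 285/13 days.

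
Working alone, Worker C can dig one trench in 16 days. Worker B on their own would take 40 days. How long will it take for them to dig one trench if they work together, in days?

Combined rate: 1/16 + 1/40 = (5 + 2)/80 = 7/80 per day.
Time = 1 ÷ (7/80) = 80/7 days.

80/7 days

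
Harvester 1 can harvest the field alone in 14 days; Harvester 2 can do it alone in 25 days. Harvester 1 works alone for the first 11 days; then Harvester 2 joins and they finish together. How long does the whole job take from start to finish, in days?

168/13 days

In 11 days Harvester 1 does 11/14 of the job, leaving 3/14.
Harvester 1 and Harvester 2 together work at 39/350 per day, so finishing takes 3/14 ÷ 39/350 = 25/13 days.
Total time = 11 + 25/13 = 168/13 days.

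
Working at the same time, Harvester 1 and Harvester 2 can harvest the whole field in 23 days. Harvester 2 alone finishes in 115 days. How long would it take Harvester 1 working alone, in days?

Combined rate is 1/23 per day.
Known contribution: 1/115 per day.
So Harvester 1's rate is 1/23 − 1/115 = 4/115, meaning 115/4 days alone.

115/4 days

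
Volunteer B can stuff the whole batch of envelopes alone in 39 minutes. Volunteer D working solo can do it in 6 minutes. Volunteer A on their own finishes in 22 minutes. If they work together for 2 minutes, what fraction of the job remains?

Combined rate: 1/39 + 1/6 + 1/22 = (22 + 143 + 39)/858 = 204/858 = 34/143 per minute.
In 2 minutes they complete 2·34/143 = 68/143 of the job.
So 75/143 remains.

75/143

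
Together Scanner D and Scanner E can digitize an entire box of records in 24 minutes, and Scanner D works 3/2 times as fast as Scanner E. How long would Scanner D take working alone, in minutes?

40 minutes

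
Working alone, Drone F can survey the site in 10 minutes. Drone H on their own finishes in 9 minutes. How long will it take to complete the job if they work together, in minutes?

90/19 minutes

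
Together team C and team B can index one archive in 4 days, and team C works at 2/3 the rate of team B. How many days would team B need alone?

20/3 days

Let team B's rate be r; then team C's rate is (2/3)r, so together (2/3 + 1)r = (5/3)r = 1/4.
Thus r = 3/20 per day.
Team B alone: 20/3 days; team C alone: 10 days.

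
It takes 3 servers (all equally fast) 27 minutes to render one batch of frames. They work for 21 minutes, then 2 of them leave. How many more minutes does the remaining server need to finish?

One server does 1/81 of the job per minute.
After 21 minutes with 3 servers, 7/9 is done (2/9 left).
With 1 server the rate is 1/81, so the rest takes 2/9 ÷ 1/81 = 18 minutes.

18 minutes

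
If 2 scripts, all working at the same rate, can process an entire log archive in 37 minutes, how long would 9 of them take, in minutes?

74/9 minutes

Total work is 2·37 = 74 script-minutes.
With 9 scripts: 74/9 minutes.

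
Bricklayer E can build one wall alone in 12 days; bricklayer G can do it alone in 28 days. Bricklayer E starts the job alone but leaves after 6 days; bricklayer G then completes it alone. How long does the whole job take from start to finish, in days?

20 days

In 6 days bricklayer E does 6/12 = 1/2 of the job, leaving 1/2.
Bricklayer G works at 1/28 per day, so finishing takes 1/2 ÷ 1/28 = 14 days.
Total time = 6 + 14 = 20 days.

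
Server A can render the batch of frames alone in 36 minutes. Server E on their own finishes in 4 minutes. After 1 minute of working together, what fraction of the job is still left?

Combined rate: 1/36 + 1/4 = (1 + 9)/36 = 10/36 = 5/18 per minute.
In 1 minute they complete 1·5/18 = 5/18 of the job.
So 13/18 remains.

13/18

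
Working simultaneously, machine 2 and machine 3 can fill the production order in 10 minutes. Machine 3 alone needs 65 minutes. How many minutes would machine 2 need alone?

130/11 minutes

Combined rate is 1/10 per minute.
Known contribution: 1/65 per minute.
So machine 2's rate is 1/10 − 1/65 = 11/130, meaning 130/11 minutes alone.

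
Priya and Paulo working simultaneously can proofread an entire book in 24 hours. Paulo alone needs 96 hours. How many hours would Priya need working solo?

32 hours

Combined rate is 1/24 per hour.
Known contribution: 1/96 per hour.
So Priya's rate is 1/24 − 1/96 = 1/32, meaning 32 hours alone.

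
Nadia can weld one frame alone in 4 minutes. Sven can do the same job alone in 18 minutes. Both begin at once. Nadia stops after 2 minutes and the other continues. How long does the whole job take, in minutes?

9 minutes

In the first 2 minutes the combined rate is 11/36, so 11/18 of the job is done, leaving 7/18.
After Nadia leaves the rate is 1/18 per minute; the remaining 7/18 takes 7 minutes.
Total = 2 + 7 = 9 minutes.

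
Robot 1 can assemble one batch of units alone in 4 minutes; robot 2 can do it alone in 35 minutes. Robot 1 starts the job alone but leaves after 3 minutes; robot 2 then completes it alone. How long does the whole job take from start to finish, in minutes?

In 3 minutes robot 1 does 3/4 of the job, leaving 1/4.
Robot 2 works at 1/35 per minute, so finishing takes 1/4 ÷ 1/35 = 35/4 minutes.
Total time = 3 + 35/4 = 47/4 minutes.

47/4 minutes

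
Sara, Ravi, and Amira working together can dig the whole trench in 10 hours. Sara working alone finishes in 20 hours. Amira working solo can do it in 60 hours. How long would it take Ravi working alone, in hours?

30 hours

Combined rate is 1/10 per hour.
Known contribution: 1/20 + 1/60 = (3 + 1)/60 = 4/60 = 1/15 per hour.
So Ravi's rate is 1/10 − 1/15 = 1/30, meaning 30 hours alone.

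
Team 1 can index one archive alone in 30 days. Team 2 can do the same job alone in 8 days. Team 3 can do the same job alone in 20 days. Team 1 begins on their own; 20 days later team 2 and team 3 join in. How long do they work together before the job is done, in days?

8/5 days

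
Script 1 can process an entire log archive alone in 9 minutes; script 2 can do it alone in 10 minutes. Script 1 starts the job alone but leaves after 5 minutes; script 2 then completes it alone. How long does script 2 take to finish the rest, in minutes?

40/9 minutes

In 5 minutes script 1 does 5/9 of the job, leaving 4/9.
Script 2 works at 1/10 per minute, so finishing takes 4/9 ÷ 1/10 = 40/9 minutes.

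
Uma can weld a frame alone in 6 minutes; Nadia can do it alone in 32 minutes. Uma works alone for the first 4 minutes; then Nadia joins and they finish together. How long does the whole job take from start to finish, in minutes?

In 4 minutes Uma does 4/6 = 2/3 of the job, leaving 1/3.
Uma and Nadia together work at 19/96 per minute, so finishing takes 1/3 ÷ 19/96 = 32/19 minutes.
Total time = 4 + 32/19 = 108/19 minutes.

108/19 minutes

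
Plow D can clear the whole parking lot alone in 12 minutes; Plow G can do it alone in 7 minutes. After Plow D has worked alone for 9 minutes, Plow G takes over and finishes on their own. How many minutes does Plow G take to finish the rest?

7/4 minutes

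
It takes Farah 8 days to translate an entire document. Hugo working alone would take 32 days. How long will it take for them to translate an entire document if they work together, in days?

32/5 days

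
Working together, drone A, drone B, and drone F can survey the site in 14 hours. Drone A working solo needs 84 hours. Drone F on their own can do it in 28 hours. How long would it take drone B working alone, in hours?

Combined rate is 1/14 per hour.
Known contribution: 1/84 + 1/28 = (1 + 3)/84 = 4/84 = 1/21 per hour.
So drone B's rate is 1/14 − 1/21 = 1/42, meaning 42 hours alone.

42 hours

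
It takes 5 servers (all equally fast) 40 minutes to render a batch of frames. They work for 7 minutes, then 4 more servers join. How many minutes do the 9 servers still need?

One server does 1/200 of the job per minute.
After 7 minutes with 5 servers, 7/40 is done (33/40 left).
With 9 servers the rate is 9/200, so the rest takes 33/40 ÷ 9/200 = 55/3 minutes.

55/3 minutes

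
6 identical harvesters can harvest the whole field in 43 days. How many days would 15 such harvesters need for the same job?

86/5 days

Total work is 6·43 = 258 harvester-days.
With 15 harvesters: 258/15 = 86/5 days.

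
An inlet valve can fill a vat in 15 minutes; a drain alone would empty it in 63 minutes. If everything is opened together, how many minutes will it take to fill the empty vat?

315/16 minutes

Net rate = 1/15 − 1/63 = (21 − 5)/315 = 16/315 per minute.
Filling time = 1 ÷ (16/315) = 315/16 minutes.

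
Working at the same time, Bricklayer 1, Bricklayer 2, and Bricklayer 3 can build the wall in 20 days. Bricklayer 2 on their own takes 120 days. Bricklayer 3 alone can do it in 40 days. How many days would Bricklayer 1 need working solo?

60 days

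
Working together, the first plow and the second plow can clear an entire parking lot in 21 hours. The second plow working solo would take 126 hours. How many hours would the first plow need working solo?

Combined rate is 1/21 per hour.
Known contribution: 1/126 per hour.
So the first plow's rate is 1/21 − 1/126 = 5/126, meaning 126/5 hours alone.

126/5 hours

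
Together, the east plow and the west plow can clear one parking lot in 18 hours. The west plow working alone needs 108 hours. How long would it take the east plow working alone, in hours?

108/5 hours

Combined rate is 1/18 per hour.
Known contribution: 1/108 per hour.
So the east plow's rate is 1/18 − 1/108 = 5/108, meaning 108/5 hours alone.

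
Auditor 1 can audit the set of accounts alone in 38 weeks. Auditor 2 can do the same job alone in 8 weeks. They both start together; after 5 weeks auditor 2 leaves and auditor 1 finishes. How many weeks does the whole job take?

In the first 5 weeks the combined rate is 23/152, so 115/152 of the job is done, leaving 37/152.
After auditor 2 leaves the rate is 1/38 per week; the remaining 37/152 takes 37/4 weeks.
Total = 5 + 37/4 = 57/4 weeks.

57/4 weeks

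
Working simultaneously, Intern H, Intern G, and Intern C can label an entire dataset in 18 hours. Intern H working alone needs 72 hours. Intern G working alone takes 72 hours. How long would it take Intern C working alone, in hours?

36 hours

Combined rate is 1/18 per hour.
Known contribution: 1/72 + 1/72 = (1 + 1)/72 = 2/72 = 1/36 per hour.
So Intern C's rate is 1/18 − 1/36 = 1/36, meaning 36 hours alone.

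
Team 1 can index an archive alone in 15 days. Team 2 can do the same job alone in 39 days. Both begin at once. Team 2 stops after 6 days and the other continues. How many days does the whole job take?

165/13 days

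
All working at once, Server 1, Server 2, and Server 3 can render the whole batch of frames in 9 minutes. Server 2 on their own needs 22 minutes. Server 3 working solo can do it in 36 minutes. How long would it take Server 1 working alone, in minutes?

132/5 minutes

Combined rate is 1/9 per minute.
Known contribution: 1/22 + 1/36 = (18 + 11)/396 = 29/396 per minute.
So Server 1's rate is 1/9 − 29/396 = 5/132, meaning 132/5 minutes alone.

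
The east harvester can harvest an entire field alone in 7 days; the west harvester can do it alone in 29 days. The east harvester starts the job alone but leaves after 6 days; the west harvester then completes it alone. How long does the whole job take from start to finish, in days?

71/7 days

In 6 days the east harvester does 6/7 of the job, leaving 1/7.
The west harvester works at 1/29 per day, so finishing takes 1/7 ÷ 1/29 = 29/7 days.
Total time = 6 + 29/7 = 71/7 days.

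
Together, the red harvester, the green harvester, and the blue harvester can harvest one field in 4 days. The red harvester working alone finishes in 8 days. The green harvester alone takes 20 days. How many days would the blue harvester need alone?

Combined rate is 1/4 per day.
Known contribution: 1/8 + 1/20 = (5 + 2)/40 = 7/40 per day.
So the blue harvester's rate is 1/4 − 7/40 = 3/40, meaning 40/3 days alone.

40/3 days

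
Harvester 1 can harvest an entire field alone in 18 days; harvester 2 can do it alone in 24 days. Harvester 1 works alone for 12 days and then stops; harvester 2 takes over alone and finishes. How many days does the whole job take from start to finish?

In 12 days harvester 1 does 12/18 = 2/3 of the job, leaving 1/3.
Harvester 2 works at 1/24 per day, so finishing takes 1/3 ÷ 1/24 = 8 days.
Total time = 12 + 8 = 20 days.

20 days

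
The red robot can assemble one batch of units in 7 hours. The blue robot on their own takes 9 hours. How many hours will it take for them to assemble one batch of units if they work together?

63/16 hours

Combined rate: 1/7 + 1/9 = (9 + 7)/63 = 16/63 per hour.
Time = 1 ÷ (16/63) = 63/16 hours.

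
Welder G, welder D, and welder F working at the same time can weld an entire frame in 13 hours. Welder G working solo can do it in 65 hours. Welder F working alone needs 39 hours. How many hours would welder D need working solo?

195/7 hours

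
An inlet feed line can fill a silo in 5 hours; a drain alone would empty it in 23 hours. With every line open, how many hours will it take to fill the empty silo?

115/18 hours

Net rate = 1/5 − 1/23 = (23 − 5)/115 = 18/115 per hour.
Filling time = 1 ÷ (18/115) = 115/18 hours.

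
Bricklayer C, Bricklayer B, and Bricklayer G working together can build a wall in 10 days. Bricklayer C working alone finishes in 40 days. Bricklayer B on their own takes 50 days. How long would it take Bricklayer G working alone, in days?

Combined rate is 1/10 per day.
Known contribution: 1/40 + 1/50 = (5 + 4)/200 = 9/200 per day.
So Bricklayer G's rate is 1/10 − 9/200 = 11/200, meaning 200/11 days alone.

200/11 days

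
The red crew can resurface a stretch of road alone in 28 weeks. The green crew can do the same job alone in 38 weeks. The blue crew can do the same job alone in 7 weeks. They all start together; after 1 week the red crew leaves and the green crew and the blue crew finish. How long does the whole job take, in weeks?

In the first 1 week the combined rate is 109/532, so 109/532 of the job is done, leaving 423/532.
After the red crew leaves the rate is 45/266 per week; the remaining 423/532 takes 47/10 weeks.
Total = 1 + 47/10 = 57/10 weeks.

57/10 weeks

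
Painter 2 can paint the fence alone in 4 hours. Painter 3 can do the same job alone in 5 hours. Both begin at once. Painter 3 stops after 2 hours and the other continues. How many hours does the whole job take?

In the first 2 hours the combined rate is 9/20, so 9/10 of the job is done, leaving 1/10.
After painter 3 leaves the rate is 1/4 per hour; the remaining 1/10 takes 2/5 hours.
Total = 2 + 2/5 = 12/5 hours.

12/5 hours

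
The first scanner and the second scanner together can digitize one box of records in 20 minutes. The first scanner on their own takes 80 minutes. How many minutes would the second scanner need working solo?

Combined rate is 1/20 per minute.
Known contribution: 1/80 per minute.
So the second scanner's rate is 1/20 − 1/80 = 3/80, meaning 80/3 minutes alone.

80/3 minutes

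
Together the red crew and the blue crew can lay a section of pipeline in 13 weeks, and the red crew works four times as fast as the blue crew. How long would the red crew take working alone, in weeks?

65/4 weeks

Let the blue crew's rate be r; then the red crew's rate is 4r, so together (4 + 1)r = 5r = 1/13.
Thus r = 1/65 per week.
The blue crew alone: 65 weeks; the red crew alone: 65/4 weeks.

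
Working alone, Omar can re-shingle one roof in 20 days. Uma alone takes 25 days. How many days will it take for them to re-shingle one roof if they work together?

100/9 days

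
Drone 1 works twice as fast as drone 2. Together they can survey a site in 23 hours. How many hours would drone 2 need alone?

Let drone 2's rate be r; then drone 1's rate is 2r, so together (2 + 1)r = 3r = 1/23.
Thus r = 1/69 per hour.
Drone 2 alone: 69 hours; drone 1 alone: 69/2 hours.

69 hours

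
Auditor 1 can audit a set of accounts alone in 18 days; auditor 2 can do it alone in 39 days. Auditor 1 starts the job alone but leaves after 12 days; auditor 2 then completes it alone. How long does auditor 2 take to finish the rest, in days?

13 days

In 12 days auditor 1 does 12/18 = 2/3 of the job, leaving 1/3.
Auditor 2 works at 1/39 per day, so finishing takes 1/3 ÷ 1/39 = 13 days.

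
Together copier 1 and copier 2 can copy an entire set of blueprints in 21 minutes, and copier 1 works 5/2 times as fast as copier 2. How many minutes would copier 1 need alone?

Let copier 2's rate be r; then copier 1's rate is (5/2)r, so together (5/2 + 1)r = (7/2)r = 1/21.
Thus r = 2/147 per minute.
Copier 2 alone: 147/2 minutes; copier 1 alone: 147/5 minutes.

147/5 minutes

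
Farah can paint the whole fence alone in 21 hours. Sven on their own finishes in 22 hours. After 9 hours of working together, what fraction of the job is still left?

25/154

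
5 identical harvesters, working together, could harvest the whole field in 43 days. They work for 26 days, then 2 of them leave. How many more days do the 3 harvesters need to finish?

One harvester does 1/215 of the job per day.
After 26 days with 5 harvesters, 26/43 is done (17/43 left).
With 3 harvesters the rate is 3/215, so the rest takes 17/43 ÷ 3/215 = 85/3 days.

85/3 days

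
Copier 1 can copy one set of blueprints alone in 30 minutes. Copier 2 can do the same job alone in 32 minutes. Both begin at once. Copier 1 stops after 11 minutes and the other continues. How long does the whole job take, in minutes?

304/15 minutes

In the first 11 minutes the combined rate is 31/480, so 341/480 of the job is done, leaving 139/480.
After copier 1 leaves the rate is 1/32 per minute; the remaining 139/480 takes 139/15 minutes.
Total = 11 + 139/15 = 304/15 minutes.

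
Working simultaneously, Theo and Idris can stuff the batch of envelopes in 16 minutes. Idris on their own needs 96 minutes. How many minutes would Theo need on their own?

96/5 minutes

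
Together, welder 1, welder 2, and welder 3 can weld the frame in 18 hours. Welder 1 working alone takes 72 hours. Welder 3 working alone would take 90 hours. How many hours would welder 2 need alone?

360/11 hours

Combined rate is 1/18 per hour.
Known contribution: 1/72 + 1/90 = (5 + 4)/360 = 9/360 = 1/40 per hour.
So welder 2's rate is 1/18 − 1/40 = 11/360, meaning 360/11 hours alone.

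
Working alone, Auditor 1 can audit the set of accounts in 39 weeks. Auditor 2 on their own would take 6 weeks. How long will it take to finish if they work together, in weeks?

26/5 weeks

Combined rate: 1/39 + 1/6 = (2 + 13)/78 = 15/78 = 5/26 per week.
Time = 1 ÷ (5/26) = 26/5 weeks.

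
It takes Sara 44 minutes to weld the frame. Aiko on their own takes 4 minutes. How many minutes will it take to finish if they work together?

With two workers the combined time is the product over the sum: 44·4/(44+4) = 176/48 = 11/3 minutes.

11/3 minutes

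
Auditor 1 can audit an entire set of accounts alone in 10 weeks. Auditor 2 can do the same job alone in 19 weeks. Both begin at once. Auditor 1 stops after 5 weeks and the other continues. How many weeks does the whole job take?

19/2 weeks

In the first 5 weeks the combined rate is 29/190, so 29/38 of the job is done, leaving 9/38.
After Auditor 1 leaves the rate is 1/19 per week; the remaining 9/38 takes 9/2 weeks.
Total = 5 + 9/2 = 19/2 weeks.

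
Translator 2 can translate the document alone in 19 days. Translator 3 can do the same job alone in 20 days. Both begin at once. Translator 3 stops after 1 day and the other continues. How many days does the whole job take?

In the first 1 day the combined rate is 39/380, so 39/380 of the job is done, leaving 341/380.
After translator 3 leaves the rate is 1/19 per day; the remaining 341/380 takes 341/20 days.
Total = 1 + 341/20 = 361/20 days.

361/20 days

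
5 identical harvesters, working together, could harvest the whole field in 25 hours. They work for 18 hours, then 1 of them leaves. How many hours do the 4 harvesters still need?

35/4 hours

One harvester does 1/125 of the job per hour.
After 18 hours with 5 harvesters, 18/25 is done (7/25 left).
With 4 harvesters the rate is 4/125, so the rest takes 7/25 ÷ 4/125 = 35/4 hours.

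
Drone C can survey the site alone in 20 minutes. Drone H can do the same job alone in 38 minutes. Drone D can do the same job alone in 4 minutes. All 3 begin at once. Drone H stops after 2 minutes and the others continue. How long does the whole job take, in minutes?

In the first 2 minutes the combined rate is 31/95, so 62/95 of the job is done, leaving 33/95.
After Drone H leaves the rate is 3/10 per minute; the remaining 33/95 takes 22/19 minutes.
Total = 2 + 22/19 = 60/19 minutes.

60/19 minutes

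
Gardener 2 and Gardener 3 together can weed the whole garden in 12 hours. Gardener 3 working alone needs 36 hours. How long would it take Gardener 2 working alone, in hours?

18 hours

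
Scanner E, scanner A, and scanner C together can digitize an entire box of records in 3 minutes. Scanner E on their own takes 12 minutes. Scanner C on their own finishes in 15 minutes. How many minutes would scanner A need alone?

60/11 minutes

Combined rate is 1/3 per minute.
Known contribution: 1/12 + 1/15 = (5 + 4)/60 = 9/60 = 3/20 per minute.
So scanner A's rate is 1/3 − 3/20 = 11/60, meaning 60/11 minutes alone.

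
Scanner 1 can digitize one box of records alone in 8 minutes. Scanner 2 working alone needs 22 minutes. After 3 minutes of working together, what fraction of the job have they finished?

45/88

Combined rate: 1/8 + 1/22 = (11 + 4)/88 = 15/88 per minute.
In 3 minutes they complete 3·15/88 = 45/88 of the job.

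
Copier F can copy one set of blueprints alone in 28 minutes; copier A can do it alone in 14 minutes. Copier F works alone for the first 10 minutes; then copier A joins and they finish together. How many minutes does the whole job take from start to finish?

16 minutes

In 10 minutes copier F does 10/28 = 5/14 of the job, leaving 9/14.
Copier F and copier A together work at 3/28 per minute, so finishing takes 9/14 ÷ 3/28 = 6 minutes.
Total time = 10 + 6 = 16 minutes.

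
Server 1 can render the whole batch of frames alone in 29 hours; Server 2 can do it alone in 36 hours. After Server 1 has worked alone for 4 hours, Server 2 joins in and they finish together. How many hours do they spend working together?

In 4 hours Server 1 does 4/29 of the job, leaving 25/29.
Server 1 and Server 2 together work at 65/1044 per hour, so finishing takes 25/29 ÷ 65/1044 = 180/13 hours.

180/13 hours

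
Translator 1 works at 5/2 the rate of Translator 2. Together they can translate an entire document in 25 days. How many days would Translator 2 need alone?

Let Translator 2's rate be r; then Translator 1's rate is (5/2)r, so together (5/2 + 1)r = (7/2)r = 1/25.
Thus r = 2/175 per day.
Translator 2 alone: 175/2 days; Translator 1 alone: 35 days.

175/2 days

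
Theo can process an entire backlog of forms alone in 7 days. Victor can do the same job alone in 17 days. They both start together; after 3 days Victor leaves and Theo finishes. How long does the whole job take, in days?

98/17 days

In the first 3 days the combined rate is 24/119, so 72/119 of the job is done, leaving 47/119.
After Victor leaves the rate is 1/7 per day; the remaining 47/119 takes 47/17 days.
Total = 3 + 47/17 = 98/17 days.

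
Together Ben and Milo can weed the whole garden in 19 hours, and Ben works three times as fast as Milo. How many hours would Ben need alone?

Let Milo's rate be r; then Ben's rate is 3r, so together (3 + 1)r = 4r = 1/19.
Thus r = 1/76 per hour.
Milo alone: 76 hours; Ben alone: 76/3 hours.

76/3 hours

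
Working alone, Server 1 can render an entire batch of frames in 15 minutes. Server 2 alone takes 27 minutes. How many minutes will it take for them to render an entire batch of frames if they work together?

Combined rate: 1/15 + 1/27 = (9 + 5)/135 = 14/135 per minute.
Time = 1 ÷ (14/135) = 135/14 minutes.

135/14 minutes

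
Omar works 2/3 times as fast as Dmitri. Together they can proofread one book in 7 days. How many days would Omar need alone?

35/2 days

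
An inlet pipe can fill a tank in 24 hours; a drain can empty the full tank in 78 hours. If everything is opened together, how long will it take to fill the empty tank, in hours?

104/3 hours

Net rate = 1/24 − 1/78 = (13 − 4)/312 = 9/312 = 3/104 per hour.
Filling time = 1 ÷ (3/104) = 104/3 hours.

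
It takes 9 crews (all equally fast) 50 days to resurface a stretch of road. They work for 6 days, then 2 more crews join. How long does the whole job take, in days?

42 days

One crew does 1/450 of the job per day.
After 6 days with 9 crews, 3/25 is done (22/25 left).
With 11 crews the rate is 11/450, so the rest takes 22/25 ÷ 11/450 = 36 days.
Total = 6 + 36 = 42 days.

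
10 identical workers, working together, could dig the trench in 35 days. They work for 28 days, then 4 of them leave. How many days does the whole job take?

119/3 days

One worker does 1/350 of the job per day.
After 28 days with 10 workers, 4/5 is done (1/5 left).
With 6 workers the rate is 6/350 = 3/175, so the rest takes 1/5 ÷ 3/175 = 35/3 days.
Total = 28 + 35/3 = 119/3 days.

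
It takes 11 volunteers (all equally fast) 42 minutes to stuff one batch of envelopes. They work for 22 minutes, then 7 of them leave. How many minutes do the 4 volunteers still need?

55 minutes

One volunteer does 1/462 of the job per minute.
After 22 minutes with 11 volunteers, 11/21 is done (10/21 left).
With 4 volunteers the rate is 4/462 = 2/231, so the rest takes 10/21 ÷ 2/231 = 55 minutes.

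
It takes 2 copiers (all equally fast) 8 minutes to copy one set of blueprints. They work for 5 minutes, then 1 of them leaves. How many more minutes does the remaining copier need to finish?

One copier does 1/16 of the job per minute.
After 5 minutes with 2 copiers, 5/8 is done (3/8 left).
With 1 copier the rate is 1/16, so the rest takes 3/8 ÷ 1/16 = 6 minutes.

6 minutes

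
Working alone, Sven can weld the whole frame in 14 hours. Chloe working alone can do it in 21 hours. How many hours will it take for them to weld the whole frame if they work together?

42/5 hours

Combined rate: 1/14 + 1/21 = (3 + 2)/42 = 5/42 per hour.
Time = 1 ÷ (5/42) = 42/5 hours.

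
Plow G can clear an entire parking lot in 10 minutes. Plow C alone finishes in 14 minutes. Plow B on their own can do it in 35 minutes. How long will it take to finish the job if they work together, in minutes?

5 minutes

Combined rate: 1/10 + 1/14 + 1/35 = (7 + 5 + 2)/70 = 14/70 = 1/5 per minute.
Time = 1 ÷ (1/5) = 5 minutes.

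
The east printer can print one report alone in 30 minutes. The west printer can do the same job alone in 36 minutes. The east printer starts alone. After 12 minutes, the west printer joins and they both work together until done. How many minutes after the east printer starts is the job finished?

240/11 minutes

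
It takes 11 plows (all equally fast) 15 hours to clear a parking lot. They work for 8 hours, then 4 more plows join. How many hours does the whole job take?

197/15 hours

One plow does 1/165 of the job per hour.
After 8 hours with 11 plows, 8/15 is done (7/15 left).
With 15 plows the rate is 15/165 = 1/11, so the rest takes 7/15 ÷ 1/11 = 77/15 hours.
Total = 8 + 77/15 = 197/15 hours.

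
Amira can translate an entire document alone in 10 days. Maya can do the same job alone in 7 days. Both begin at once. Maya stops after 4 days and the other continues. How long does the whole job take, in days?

30/7 days

In the first 4 days the combined rate is 17/70, so 34/35 of the job is done, leaving 1/35.
After Maya leaves the rate is 1/10 per day; the remaining 1/35 takes 2/7 days.
Total = 4 + 2/7 = 30/7 days.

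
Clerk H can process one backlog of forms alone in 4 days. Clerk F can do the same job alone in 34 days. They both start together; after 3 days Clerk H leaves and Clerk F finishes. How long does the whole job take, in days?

In the first 3 days the combined rate is 19/68, so 57/68 of the job is done, leaving 11/68.
After Clerk H leaves the rate is 1/34 per day; the remaining 11/68 takes 11/2 days.
Total = 3 + 11/2 = 17/2 days.

17/2 days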